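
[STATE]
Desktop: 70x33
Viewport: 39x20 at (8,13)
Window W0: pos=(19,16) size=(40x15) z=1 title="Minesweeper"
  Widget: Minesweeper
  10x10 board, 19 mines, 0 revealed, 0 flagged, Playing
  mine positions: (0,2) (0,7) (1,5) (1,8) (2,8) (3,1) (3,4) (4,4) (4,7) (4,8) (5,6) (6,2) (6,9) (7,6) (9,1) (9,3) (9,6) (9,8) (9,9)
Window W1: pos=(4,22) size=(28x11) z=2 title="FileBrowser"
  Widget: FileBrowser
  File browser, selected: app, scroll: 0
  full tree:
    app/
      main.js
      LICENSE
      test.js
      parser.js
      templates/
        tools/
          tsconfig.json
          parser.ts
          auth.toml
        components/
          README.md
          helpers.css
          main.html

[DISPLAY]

                                       
                                       
                                       
           ┏━━━━━━━━━━━━━━━━━━━━━━━━━━━
           ┃ Minesweeper               
           ┠───────────────────────────
           ┃■■■■■■■■■■                 
           ┃■■■■■■■■■■                 
           ┃■■■■■■■■■■                 
━━━━━━━━━━━━━━━━━━━━━━━┓               
leBrowser              ┃               
───────────────────────┨               
-] app/                ┃               
 main.js               ┃               
 LICENSE               ┃               
 test.js               ┃               
 parser.js             ┃               
 [+] templates/        ┃━━━━━━━━━━━━━━━
                       ┃               
━━━━━━━━━━━━━━━━━━━━━━━┛               


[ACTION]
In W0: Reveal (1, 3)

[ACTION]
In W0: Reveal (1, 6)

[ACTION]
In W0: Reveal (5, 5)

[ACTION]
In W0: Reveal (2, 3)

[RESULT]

                                       
                                       
                                       
           ┏━━━━━━━━━━━━━━━━━━━━━━━━━━━
           ┃ Minesweeper               
           ┠───────────────────────────
           ┃■■■■■■■■■■                 
           ┃■■■1■■2■■■                 
           ┃■■■1■■■■■■                 
━━━━━━━━━━━━━━━━━━━━━━━┓               
leBrowser              ┃               
───────────────────────┨               
-] app/                ┃               
 main.js               ┃               
 LICENSE               ┃               
 test.js               ┃               
 parser.js             ┃               
 [+] templates/        ┃━━━━━━━━━━━━━━━
                       ┃               
━━━━━━━━━━━━━━━━━━━━━━━┛               


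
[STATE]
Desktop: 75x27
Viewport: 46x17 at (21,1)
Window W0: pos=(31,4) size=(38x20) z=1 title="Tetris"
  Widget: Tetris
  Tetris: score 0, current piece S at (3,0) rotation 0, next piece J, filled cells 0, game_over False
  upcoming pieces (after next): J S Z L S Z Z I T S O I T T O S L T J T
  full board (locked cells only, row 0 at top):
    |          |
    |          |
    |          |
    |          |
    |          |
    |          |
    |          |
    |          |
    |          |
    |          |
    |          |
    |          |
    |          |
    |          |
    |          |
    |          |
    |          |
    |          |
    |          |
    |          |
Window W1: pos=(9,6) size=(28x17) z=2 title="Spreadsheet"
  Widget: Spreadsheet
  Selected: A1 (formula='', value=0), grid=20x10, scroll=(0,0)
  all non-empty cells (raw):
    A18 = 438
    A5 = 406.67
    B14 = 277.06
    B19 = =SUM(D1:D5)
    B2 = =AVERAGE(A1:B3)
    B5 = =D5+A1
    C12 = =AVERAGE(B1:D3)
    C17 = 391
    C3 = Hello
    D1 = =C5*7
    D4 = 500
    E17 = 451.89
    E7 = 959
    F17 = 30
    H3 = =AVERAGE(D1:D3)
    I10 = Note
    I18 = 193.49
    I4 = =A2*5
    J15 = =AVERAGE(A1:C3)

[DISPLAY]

                                              
                                              
                                              
          ┏━━━━━━━━━━━━━━━━━━━━━━━━━━━━━━━━━━━
          ┃ Tetris                            
━━━━━━━━━━━━━━━┓──────────────────────────────
t              ┃     │Next:                   
───────────────┨     │█                       
               ┃     │███                     
    B       C  ┃     │                        
---------------┃     │                        
]       0      ┃     │                        
0#CIRC!        ┃     │Score:                  
0       0Hello ┃     │0                       
0       0      ┃     │                        
7       0      ┃     │                        
0       0      ┃     │                        


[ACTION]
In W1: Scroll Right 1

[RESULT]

                                              
                                              
                                              
          ┏━━━━━━━━━━━━━━━━━━━━━━━━━━━━━━━━━━━
          ┃ Tetris                            
━━━━━━━━━━━━━━━┓──────────────────────────────
t              ┃     │Next:                   
───────────────┨     │█                       
               ┃     │███                     
    C       D  ┃     │                        
---------------┃     │                        
0       0      ┃     │                        
        0      ┃     │Score:                  
0Hello         ┃     │0                       
0       0     5┃     │                        
0       0      ┃     │                        
0       0      ┃     │                        


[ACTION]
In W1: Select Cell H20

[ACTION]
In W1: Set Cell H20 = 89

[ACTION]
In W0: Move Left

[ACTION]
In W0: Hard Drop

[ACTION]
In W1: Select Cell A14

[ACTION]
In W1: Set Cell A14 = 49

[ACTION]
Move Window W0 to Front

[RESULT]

                                              
                                              
                                              
          ┏━━━━━━━━━━━━━━━━━━━━━━━━━━━━━━━━━━━
          ┃ Tetris                            
━━━━━━━━━━┠───────────────────────────────────
t         ┃          │Next:                   
──────────┃          │█                       
          ┃          │███                     
    C     ┃          │                        
----------┃          │                        
0       0 ┃          │                        
        0 ┃          │Score:                  
0Hello    ┃          │0                       
0       0 ┃          │                        
0       0 ┃          │                        
0       0 ┃          │                        


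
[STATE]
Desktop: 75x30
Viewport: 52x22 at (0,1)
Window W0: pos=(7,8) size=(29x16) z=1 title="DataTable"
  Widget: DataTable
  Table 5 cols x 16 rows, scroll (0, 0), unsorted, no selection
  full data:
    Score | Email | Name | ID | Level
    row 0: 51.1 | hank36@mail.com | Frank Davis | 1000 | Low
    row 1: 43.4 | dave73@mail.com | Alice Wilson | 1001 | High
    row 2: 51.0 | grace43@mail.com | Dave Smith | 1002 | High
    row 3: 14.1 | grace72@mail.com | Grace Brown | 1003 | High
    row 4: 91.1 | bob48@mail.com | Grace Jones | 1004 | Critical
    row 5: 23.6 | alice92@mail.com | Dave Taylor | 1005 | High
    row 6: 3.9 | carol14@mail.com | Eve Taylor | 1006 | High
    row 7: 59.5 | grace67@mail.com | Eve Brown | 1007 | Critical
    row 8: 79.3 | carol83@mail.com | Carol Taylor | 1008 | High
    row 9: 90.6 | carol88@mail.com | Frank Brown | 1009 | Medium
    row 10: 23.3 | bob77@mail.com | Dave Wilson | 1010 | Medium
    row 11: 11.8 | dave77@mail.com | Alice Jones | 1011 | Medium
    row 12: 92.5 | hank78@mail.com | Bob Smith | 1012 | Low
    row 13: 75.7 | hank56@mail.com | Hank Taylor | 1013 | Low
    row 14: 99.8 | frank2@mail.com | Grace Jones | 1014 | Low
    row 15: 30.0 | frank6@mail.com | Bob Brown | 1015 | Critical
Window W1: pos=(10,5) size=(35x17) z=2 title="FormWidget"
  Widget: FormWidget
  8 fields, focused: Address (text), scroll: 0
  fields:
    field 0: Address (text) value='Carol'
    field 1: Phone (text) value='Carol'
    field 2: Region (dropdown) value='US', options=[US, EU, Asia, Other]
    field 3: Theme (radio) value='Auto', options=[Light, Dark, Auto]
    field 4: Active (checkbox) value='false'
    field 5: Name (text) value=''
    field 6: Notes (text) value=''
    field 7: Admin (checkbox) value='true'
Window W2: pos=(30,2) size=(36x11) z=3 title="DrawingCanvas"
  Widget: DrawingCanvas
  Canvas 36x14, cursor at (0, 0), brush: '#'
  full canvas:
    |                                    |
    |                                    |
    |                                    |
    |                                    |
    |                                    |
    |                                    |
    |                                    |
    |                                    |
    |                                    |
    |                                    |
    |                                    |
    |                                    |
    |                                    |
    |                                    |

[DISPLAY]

                                                    
                              ┏━━━━━━━━━━━━━━━━━━━━━
                              ┃ DrawingCanvas       
                              ┠─────────────────────
          ┏━━━━━━━━━━━━━━━━━━━┃+                    
          ┃ FormWidget        ┃                     
          ┠───────────────────┃                     
       ┏━━┃> Address:    [Caro┃                     
       ┃ D┃  Phone:      [Caro┃                     
       ┠──┃  Region:     [US  ┃                     
       ┃Sc┃  Theme:      ( ) L┃                     
       ┃──┃  Active:     [ ]  ┗━━━━━━━━━━━━━━━━━━━━━
       ┃51┃  Name:       [                 ]┃       
       ┃43┃  Notes:      [                 ]┃       
       ┃51┃  Admin:      [x]                ┃       
       ┃14┃                                 ┃       
       ┃91┃                                 ┃       
       ┃23┃                                 ┃       
       ┃3.┃                                 ┃       
       ┃59┃                                 ┃       
       ┃79┗━━━━━━━━━━━━━━━━━━━━━━━━━━━━━━━━━┛       
       ┃90.6 │carol88@mail.com│Fran┃                


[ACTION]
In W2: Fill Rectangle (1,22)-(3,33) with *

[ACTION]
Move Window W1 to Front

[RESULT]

                                                    
                              ┏━━━━━━━━━━━━━━━━━━━━━
                              ┃ DrawingCanvas       
                              ┠─────────────────────
          ┏━━━━━━━━━━━━━━━━━━━━━━━━━━━━━━━━━┓       
          ┃ FormWidget                      ┃       
          ┠─────────────────────────────────┨       
       ┏━━┃> Address:    [Carol            ]┃       
       ┃ D┃  Phone:      [Carol            ]┃       
       ┠──┃  Region:     [US              ▼]┃       
       ┃Sc┃  Theme:      ( ) Light  ( ) Dark┃       
       ┃──┃  Active:     [ ]                ┃━━━━━━━
       ┃51┃  Name:       [                 ]┃       
       ┃43┃  Notes:      [                 ]┃       
       ┃51┃  Admin:      [x]                ┃       
       ┃14┃                                 ┃       
       ┃91┃                                 ┃       
       ┃23┃                                 ┃       
       ┃3.┃                                 ┃       
       ┃59┃                                 ┃       
       ┃79┗━━━━━━━━━━━━━━━━━━━━━━━━━━━━━━━━━┛       
       ┃90.6 │carol88@mail.com│Fran┃                


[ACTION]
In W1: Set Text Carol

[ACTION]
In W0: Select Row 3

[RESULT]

                                                    
                              ┏━━━━━━━━━━━━━━━━━━━━━
                              ┃ DrawingCanvas       
                              ┠─────────────────────
          ┏━━━━━━━━━━━━━━━━━━━━━━━━━━━━━━━━━┓       
          ┃ FormWidget                      ┃       
          ┠─────────────────────────────────┨       
       ┏━━┃> Address:    [Carol            ]┃       
       ┃ D┃  Phone:      [Carol            ]┃       
       ┠──┃  Region:     [US              ▼]┃       
       ┃Sc┃  Theme:      ( ) Light  ( ) Dark┃       
       ┃──┃  Active:     [ ]                ┃━━━━━━━
       ┃51┃  Name:       [                 ]┃       
       ┃43┃  Notes:      [                 ]┃       
       ┃51┃  Admin:      [x]                ┃       
       ┃>4┃                                 ┃       
       ┃91┃                                 ┃       
       ┃23┃                                 ┃       
       ┃3.┃                                 ┃       
       ┃59┃                                 ┃       
       ┃79┗━━━━━━━━━━━━━━━━━━━━━━━━━━━━━━━━━┛       
       ┃90.6 │carol88@mail.com│Fran┃                


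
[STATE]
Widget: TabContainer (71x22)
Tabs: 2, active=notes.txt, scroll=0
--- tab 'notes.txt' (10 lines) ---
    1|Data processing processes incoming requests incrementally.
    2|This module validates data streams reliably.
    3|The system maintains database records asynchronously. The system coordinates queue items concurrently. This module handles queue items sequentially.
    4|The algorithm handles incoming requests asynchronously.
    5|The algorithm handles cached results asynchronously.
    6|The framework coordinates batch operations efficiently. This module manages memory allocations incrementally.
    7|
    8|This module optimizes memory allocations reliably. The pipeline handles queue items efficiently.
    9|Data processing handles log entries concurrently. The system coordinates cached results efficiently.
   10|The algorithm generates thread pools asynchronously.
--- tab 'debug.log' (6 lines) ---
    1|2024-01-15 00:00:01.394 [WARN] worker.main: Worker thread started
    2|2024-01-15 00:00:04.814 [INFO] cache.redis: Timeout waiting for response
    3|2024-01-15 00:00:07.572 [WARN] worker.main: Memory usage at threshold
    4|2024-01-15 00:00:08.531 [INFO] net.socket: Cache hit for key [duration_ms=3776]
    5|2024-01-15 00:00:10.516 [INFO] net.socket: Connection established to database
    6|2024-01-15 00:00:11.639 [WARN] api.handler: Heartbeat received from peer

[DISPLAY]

[notes.txt]│ debug.log                                                 
───────────────────────────────────────────────────────────────────────
Data processing processes incoming requests incrementally.             
This module validates data streams reliably.                           
The system maintains database records asynchronously. The system coordi
The algorithm handles incoming requests asynchronously.                
The algorithm handles cached results asynchronously.                   
The framework coordinates batch operations efficiently. This module man
                                                                       
This module optimizes memory allocations reliably. The pipeline handles
Data processing handles log entries concurrently. The system coordinate
The algorithm generates thread pools asynchronously.                   
                                                                       
                                                                       
                                                                       
                                                                       
                                                                       
                                                                       
                                                                       
                                                                       
                                                                       
                                                                       


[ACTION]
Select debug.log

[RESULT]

 notes.txt │[debug.log]                                                
───────────────────────────────────────────────────────────────────────
2024-01-15 00:00:01.394 [WARN] worker.main: Worker thread started      
2024-01-15 00:00:04.814 [INFO] cache.redis: Timeout waiting for respons
2024-01-15 00:00:07.572 [WARN] worker.main: Memory usage at threshold  
2024-01-15 00:00:08.531 [INFO] net.socket: Cache hit for key [duration_
2024-01-15 00:00:10.516 [INFO] net.socket: Connection established to da
2024-01-15 00:00:11.639 [WARN] api.handler: Heartbeat received from pee
                                                                       
                                                                       
                                                                       
                                                                       
                                                                       
                                                                       
                                                                       
                                                                       
                                                                       
                                                                       
                                                                       
                                                                       
                                                                       
                                                                       


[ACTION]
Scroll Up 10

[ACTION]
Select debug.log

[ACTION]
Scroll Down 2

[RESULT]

 notes.txt │[debug.log]                                                
───────────────────────────────────────────────────────────────────────
2024-01-15 00:00:07.572 [WARN] worker.main: Memory usage at threshold  
2024-01-15 00:00:08.531 [INFO] net.socket: Cache hit for key [duration_
2024-01-15 00:00:10.516 [INFO] net.socket: Connection established to da
2024-01-15 00:00:11.639 [WARN] api.handler: Heartbeat received from pee
                                                                       
                                                                       
                                                                       
                                                                       
                                                                       
                                                                       
                                                                       
                                                                       
                                                                       
                                                                       
                                                                       
                                                                       
                                                                       
                                                                       
                                                                       
                                                                       


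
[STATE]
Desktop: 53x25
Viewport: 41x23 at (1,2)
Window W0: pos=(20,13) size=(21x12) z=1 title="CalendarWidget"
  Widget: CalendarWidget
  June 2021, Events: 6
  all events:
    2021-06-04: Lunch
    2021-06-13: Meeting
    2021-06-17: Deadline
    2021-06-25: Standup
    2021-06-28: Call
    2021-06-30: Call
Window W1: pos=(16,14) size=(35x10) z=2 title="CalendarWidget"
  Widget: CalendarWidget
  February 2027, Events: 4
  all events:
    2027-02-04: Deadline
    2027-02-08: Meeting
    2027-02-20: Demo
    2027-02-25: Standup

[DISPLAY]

                                         
                                         
                                         
                                         
                                         
                                         
                                         
                                         
                                         
                                         
                                         
                   ┏━━━━━━━━━━━━━━━━━━━┓ 
               ┏━━━━━━━━━━━━━━━━━━━━━━━━━
               ┃ CalendarWidget          
               ┠─────────────────────────
               ┃          February 2027  
               ┃Mo Tu We Th Fr Sa Su     
               ┃ 1  2  3  4*  5  6  7    
               ┃ 8*  9 10 11 12 13 14    
               ┃15 16 17 18 19 20* 21    
               ┃22 23 24 25* 26 27 28    
               ┗━━━━━━━━━━━━━━━━━━━━━━━━━
                   ┗━━━━━━━━━━━━━━━━━━━┛ 


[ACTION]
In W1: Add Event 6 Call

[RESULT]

                                         
                                         
                                         
                                         
                                         
                                         
                                         
                                         
                                         
                                         
                                         
                   ┏━━━━━━━━━━━━━━━━━━━┓ 
               ┏━━━━━━━━━━━━━━━━━━━━━━━━━
               ┃ CalendarWidget          
               ┠─────────────────────────
               ┃          February 2027  
               ┃Mo Tu We Th Fr Sa Su     
               ┃ 1  2  3  4*  5  6*  7   
               ┃ 8*  9 10 11 12 13 14    
               ┃15 16 17 18 19 20* 21    
               ┃22 23 24 25* 26 27 28    
               ┗━━━━━━━━━━━━━━━━━━━━━━━━━
                   ┗━━━━━━━━━━━━━━━━━━━┛ 


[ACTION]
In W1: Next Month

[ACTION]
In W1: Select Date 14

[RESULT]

                                         
                                         
                                         
                                         
                                         
                                         
                                         
                                         
                                         
                                         
                                         
                   ┏━━━━━━━━━━━━━━━━━━━┓ 
               ┏━━━━━━━━━━━━━━━━━━━━━━━━━
               ┃ CalendarWidget          
               ┠─────────────────────────
               ┃            March 2027   
               ┃Mo Tu We Th Fr Sa Su     
               ┃ 1  2  3  4  5  6  7     
               ┃ 8  9 10 11 12 13 [14]   
               ┃15 16 17 18 19 20 21     
               ┃22 23 24 25 26 27 28     
               ┗━━━━━━━━━━━━━━━━━━━━━━━━━
                   ┗━━━━━━━━━━━━━━━━━━━┛ 


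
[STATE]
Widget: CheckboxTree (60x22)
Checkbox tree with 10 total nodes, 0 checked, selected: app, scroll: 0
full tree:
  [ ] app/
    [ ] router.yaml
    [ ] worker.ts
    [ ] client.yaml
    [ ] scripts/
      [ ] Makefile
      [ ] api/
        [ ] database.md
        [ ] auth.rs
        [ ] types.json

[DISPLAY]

>[ ] app/                                                   
   [ ] router.yaml                                          
   [ ] worker.ts                                            
   [ ] client.yaml                                          
   [ ] scripts/                                             
     [ ] Makefile                                           
     [ ] api/                                               
       [ ] database.md                                      
       [ ] auth.rs                                          
       [ ] types.json                                       
                                                            
                                                            
                                                            
                                                            
                                                            
                                                            
                                                            
                                                            
                                                            
                                                            
                                                            
                                                            


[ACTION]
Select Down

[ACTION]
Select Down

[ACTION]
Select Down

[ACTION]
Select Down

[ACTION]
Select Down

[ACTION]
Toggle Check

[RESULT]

 [-] app/                                                   
   [ ] router.yaml                                          
   [ ] worker.ts                                            
   [ ] client.yaml                                          
   [-] scripts/                                             
>    [x] Makefile                                           
     [ ] api/                                               
       [ ] database.md                                      
       [ ] auth.rs                                          
       [ ] types.json                                       
                                                            
                                                            
                                                            
                                                            
                                                            
                                                            
                                                            
                                                            
                                                            
                                                            
                                                            
                                                            


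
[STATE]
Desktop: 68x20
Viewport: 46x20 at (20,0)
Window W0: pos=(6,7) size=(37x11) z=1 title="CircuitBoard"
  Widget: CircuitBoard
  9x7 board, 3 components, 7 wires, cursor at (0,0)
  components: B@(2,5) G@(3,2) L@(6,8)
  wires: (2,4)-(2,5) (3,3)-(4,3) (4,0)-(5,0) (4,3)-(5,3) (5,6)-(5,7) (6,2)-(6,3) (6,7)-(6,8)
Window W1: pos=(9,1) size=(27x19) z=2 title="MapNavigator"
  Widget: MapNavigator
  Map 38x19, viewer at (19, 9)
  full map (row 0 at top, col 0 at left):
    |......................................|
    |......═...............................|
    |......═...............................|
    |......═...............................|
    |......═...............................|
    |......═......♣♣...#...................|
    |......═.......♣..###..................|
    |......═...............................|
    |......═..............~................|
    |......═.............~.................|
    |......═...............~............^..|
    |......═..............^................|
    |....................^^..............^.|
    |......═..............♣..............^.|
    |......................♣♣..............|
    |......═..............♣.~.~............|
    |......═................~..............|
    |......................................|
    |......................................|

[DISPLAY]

                                              
━━━━━━━━━━━━━━━┓                              
tor            ┃                              
───────────────┨                              
...............┃                              
...............┃                              
...............┃                              
.#.............┃━━━━━━┓                       
###............┃      ┃                       
...............┃──────┨                       
....~..........┃      ┃                       
..@~...........┃      ┃                       
.....~.........┃      ┃                       
....^..........┃      ┃                       
...^^..........┃      ┃                       
....♣..........┃      ┃                       
.....♣♣........┃      ┃                       
....♣.~.~......┃━━━━━━┛                       
......~........┃                              
━━━━━━━━━━━━━━━┛                              


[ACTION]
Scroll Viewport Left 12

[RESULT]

                                              
 ┏━━━━━━━━━━━━━━━━━━━━━━━━━┓                  
 ┃ MapNavigator            ┃                  
 ┠─────────────────────────┨                  
 ┃.........................┃                  
 ┃.........................┃                  
 ┃.........................┃                  
━┃......♣♣...#.............┃━━━━━━┓           
C┃.......♣..###............┃      ┃           
─┃.........................┃──────┨           
 ┃..............~..........┃      ┃           
 ┃............@~...........┃      ┃           
 ┃...............~.........┃      ┃           
 ┃..............^..........┃      ┃           
 ┃.............^^..........┃      ┃           
 ┃..............♣..........┃      ┃           
 ┃...............♣♣........┃      ┃           
━┃..............♣.~.~......┃━━━━━━┛           
 ┃................~........┃                  
 ┗━━━━━━━━━━━━━━━━━━━━━━━━━┛                  


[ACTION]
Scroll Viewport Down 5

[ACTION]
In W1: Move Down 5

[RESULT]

                                              
 ┏━━━━━━━━━━━━━━━━━━━━━━━━━┓                  
 ┃ MapNavigator            ┃                  
 ┠─────────────────────────┨                  
 ┃.........................┃                  
 ┃..............~..........┃                  
 ┃.............~...........┃                  
━┃...............~.........┃━━━━━━┓           
C┃..............^..........┃      ┃           
─┃.............^^..........┃──────┨           
 ┃..............♣..........┃      ┃           
 ┃............@..♣♣........┃      ┃           
 ┃..............♣.~.~......┃      ┃           
 ┃................~........┃      ┃           
 ┃.........................┃      ┃           
 ┃.........................┃      ┃           
 ┃                         ┃      ┃           
━┃                         ┃━━━━━━┛           
 ┃                         ┃                  
 ┗━━━━━━━━━━━━━━━━━━━━━━━━━┛                  


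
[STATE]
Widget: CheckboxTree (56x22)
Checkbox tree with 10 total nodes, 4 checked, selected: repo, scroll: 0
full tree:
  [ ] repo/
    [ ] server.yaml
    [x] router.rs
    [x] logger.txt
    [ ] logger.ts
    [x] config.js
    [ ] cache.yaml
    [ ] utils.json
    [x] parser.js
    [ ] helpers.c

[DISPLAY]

>[-] repo/                                              
   [ ] server.yaml                                      
   [x] router.rs                                        
   [x] logger.txt                                       
   [ ] logger.ts                                        
   [x] config.js                                        
   [ ] cache.yaml                                       
   [ ] utils.json                                       
   [x] parser.js                                        
   [ ] helpers.c                                        
                                                        
                                                        
                                                        
                                                        
                                                        
                                                        
                                                        
                                                        
                                                        
                                                        
                                                        
                                                        


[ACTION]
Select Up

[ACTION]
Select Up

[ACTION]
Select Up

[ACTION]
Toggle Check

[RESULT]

>[x] repo/                                              
   [x] server.yaml                                      
   [x] router.rs                                        
   [x] logger.txt                                       
   [x] logger.ts                                        
   [x] config.js                                        
   [x] cache.yaml                                       
   [x] utils.json                                       
   [x] parser.js                                        
   [x] helpers.c                                        
                                                        
                                                        
                                                        
                                                        
                                                        
                                                        
                                                        
                                                        
                                                        
                                                        
                                                        
                                                        


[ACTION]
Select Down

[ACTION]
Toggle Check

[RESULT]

 [-] repo/                                              
>  [ ] server.yaml                                      
   [x] router.rs                                        
   [x] logger.txt                                       
   [x] logger.ts                                        
   [x] config.js                                        
   [x] cache.yaml                                       
   [x] utils.json                                       
   [x] parser.js                                        
   [x] helpers.c                                        
                                                        
                                                        
                                                        
                                                        
                                                        
                                                        
                                                        
                                                        
                                                        
                                                        
                                                        
                                                        


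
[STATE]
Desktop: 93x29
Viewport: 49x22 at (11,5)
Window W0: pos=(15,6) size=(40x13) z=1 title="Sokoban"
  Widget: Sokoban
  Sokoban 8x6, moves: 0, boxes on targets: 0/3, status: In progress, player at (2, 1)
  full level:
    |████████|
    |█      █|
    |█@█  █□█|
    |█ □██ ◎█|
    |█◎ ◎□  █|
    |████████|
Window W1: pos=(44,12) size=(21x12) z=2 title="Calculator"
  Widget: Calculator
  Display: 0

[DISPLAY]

                                                 
    ┏━━━━━━━━━━━━━━━━━━━━━━━━━━━━━━━━━━━━━━┓     
    ┃ Sokoban                              ┃     
    ┠──────────────────────────────────────┨     
    ┃████████                              ┃     
    ┃█      █                              ┃     
    ┃█@█  █□█                              ┃     
    ┃█ □██ ◎█                    ┏━━━━━━━━━━━━━━━
    ┃█◎ ◎□  █                    ┃ Calculator    
    ┃████████                    ┠───────────────
    ┃Moves: 0  0/3               ┃               
    ┃                            ┃┌───┬───┬───┬──
    ┃                            ┃│ 7 │ 8 │ 9 │ ÷
    ┗━━━━━━━━━━━━━━━━━━━━━━━━━━━━┃├───┼───┼───┼──
                                 ┃│ 4 │ 5 │ 6 │ ×
                                 ┃├───┼───┼───┼──
                                 ┃│ 1 │ 2 │ 3 │ -
                                 ┃└───┴───┴───┴──
                                 ┗━━━━━━━━━━━━━━━
                                                 
                                                 
                                                 


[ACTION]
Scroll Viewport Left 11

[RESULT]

                                                 
               ┏━━━━━━━━━━━━━━━━━━━━━━━━━━━━━━━━━
               ┃ Sokoban                         
               ┠─────────────────────────────────
               ┃████████                         
               ┃█      █                         
               ┃█@█  █□█                         
               ┃█ □██ ◎█                    ┏━━━━
               ┃█◎ ◎□  █                    ┃ Cal
               ┃████████                    ┠────
               ┃Moves: 0  0/3               ┃    
               ┃                            ┃┌───
               ┃                            ┃│ 7 
               ┗━━━━━━━━━━━━━━━━━━━━━━━━━━━━┃├───
                                            ┃│ 4 
                                            ┃├───
                                            ┃│ 1 
                                            ┃└───
                                            ┗━━━━
                                                 
                                                 
                                                 


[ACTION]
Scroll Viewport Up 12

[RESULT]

                                                 
                                                 
                                                 
                                                 
                                                 
                                                 
               ┏━━━━━━━━━━━━━━━━━━━━━━━━━━━━━━━━━
               ┃ Sokoban                         
               ┠─────────────────────────────────
               ┃████████                         
               ┃█      █                         
               ┃█@█  █□█                         
               ┃█ □██ ◎█                    ┏━━━━
               ┃█◎ ◎□  █                    ┃ Cal
               ┃████████                    ┠────
               ┃Moves: 0  0/3               ┃    
               ┃                            ┃┌───
               ┃                            ┃│ 7 
               ┗━━━━━━━━━━━━━━━━━━━━━━━━━━━━┃├───
                                            ┃│ 4 
                                            ┃├───
                                            ┃│ 1 
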